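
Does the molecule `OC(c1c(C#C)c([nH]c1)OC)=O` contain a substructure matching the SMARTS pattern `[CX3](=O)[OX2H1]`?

Yes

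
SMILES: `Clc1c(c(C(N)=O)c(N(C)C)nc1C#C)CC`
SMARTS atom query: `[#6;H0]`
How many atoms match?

The query [#6;H0] means: any carbon with no attached hydrogen.
Check the 17 heavy atoms by environment: 1× n (aromatic, H0) → no; 5× c (aromatic, H0) → match; 2× C (H0) → match; 1× C (H1) → no; 1× C (H2) → no; 3× C (H3) → no; 1× Cl (H0) → no; 1× N (H0) → no; 1× O (H0) → no; 1× N (H2) → no.
Summing the matching environments: 5 + 2 = 7 matching atoms.

7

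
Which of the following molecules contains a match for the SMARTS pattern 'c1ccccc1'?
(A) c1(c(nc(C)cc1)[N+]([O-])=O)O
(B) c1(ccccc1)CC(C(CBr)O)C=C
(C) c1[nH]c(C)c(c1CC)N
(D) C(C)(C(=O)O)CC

c1ccccc1 describes six aromatic carbons in a ring (a benzene ring).
(A) has a methyl group (-CH3) but no six-membered all-carbon aromatic ring is present.
(B) contains a phenyl ring, which satisfies every atom and bond constraint.
(C) has a methyl group (-CH3) but no six-membered all-carbon aromatic ring is present.
(D) has a methyl group (-CH3) but no six-membered all-carbon aromatic ring is present.
So the answer is (B).

B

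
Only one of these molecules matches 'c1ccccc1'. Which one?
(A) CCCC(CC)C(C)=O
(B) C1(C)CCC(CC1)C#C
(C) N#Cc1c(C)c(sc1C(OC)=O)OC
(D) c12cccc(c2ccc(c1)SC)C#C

D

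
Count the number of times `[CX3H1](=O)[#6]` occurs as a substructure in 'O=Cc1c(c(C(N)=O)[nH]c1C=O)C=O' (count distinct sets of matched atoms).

[CX3H1](=O)[#6] is the SMARTS for an aldehyde: an sp2 carbon with one H, double-bonded to O and single-bonded to carbon.
The molecule carries 3 separate instances of an aldehyde (-CHO) meeting every constraint; each maps to a distinct set of atoms, giving 3 matches.

3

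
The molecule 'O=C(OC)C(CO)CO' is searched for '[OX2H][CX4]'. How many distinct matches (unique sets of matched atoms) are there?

2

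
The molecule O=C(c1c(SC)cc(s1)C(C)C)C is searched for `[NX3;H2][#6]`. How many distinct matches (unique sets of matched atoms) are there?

0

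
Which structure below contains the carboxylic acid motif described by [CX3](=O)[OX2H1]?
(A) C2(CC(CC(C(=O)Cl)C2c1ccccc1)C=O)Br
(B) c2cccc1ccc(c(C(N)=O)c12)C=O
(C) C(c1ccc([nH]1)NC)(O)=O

C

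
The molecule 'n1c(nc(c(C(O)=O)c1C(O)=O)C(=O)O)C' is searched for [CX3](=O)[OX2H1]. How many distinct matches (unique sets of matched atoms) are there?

3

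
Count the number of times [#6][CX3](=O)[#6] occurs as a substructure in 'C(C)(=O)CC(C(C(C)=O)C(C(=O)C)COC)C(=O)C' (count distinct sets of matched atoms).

[#6][CX3](=O)[#6] is the SMARTS for a ketone: a carbonyl carbon (no H) flanked by two carbons.
The molecule carries 4 separate instances of an acetyl/ketone group (-C(=O)CH3) meeting every constraint; each maps to a distinct set of atoms, giving 4 matches.

4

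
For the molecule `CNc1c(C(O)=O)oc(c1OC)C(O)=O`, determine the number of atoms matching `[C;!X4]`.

2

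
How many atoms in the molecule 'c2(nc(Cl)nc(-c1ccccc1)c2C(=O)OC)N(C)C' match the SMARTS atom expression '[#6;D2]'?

5

The query [#6;D2] means: any carbon bonded to exactly two heavy atoms.
Check the 20 heavy atoms by environment: 2× n (aromatic, D2) → no; 5× c (aromatic, D3) → no; 5× c (aromatic, D2) → match; 1× C (D3) → no; 1× O (D1) → no; 1× O (D2) → no; 3× C (D1) → no; 1× N (D3) → no; 1× Cl (D1) → no.
That gives 5 matching atoms.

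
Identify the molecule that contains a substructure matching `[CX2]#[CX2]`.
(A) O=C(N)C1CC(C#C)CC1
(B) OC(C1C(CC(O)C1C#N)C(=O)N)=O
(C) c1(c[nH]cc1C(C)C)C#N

[CX2]#[CX2] describes a carbon-carbon triple bond (an alkyne).
(A) contains an ethynyl group (-C#CH), which satisfies every atom and bond constraint.
(B) has a nitrile (-C#N) but the triple bond is C#N, not C#C.
(C) has a nitrile (-C#N) but the triple bond is C#N, not C#C.
So the answer is (A).

A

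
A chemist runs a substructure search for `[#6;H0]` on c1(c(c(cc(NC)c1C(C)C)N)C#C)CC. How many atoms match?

6

The query [#6;H0] means: any carbon with no attached hydrogen.
Check the 16 heavy atoms by environment: 5× c (aromatic, H0) → match; 1× c (aromatic, H1) → no; 1× C (H2) → no; 4× C (H3) → no; 1× C (H0) → match; 2× C (H1) → no; 1× N (H2) → no; 1× N (H1) → no.
Summing the matching environments: 5 + 1 = 6 matching atoms.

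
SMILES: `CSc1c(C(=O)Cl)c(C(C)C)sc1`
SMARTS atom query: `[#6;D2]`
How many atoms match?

1

The query [#6;D2] means: any carbon bonded to exactly two heavy atoms.
Check the 13 heavy atoms by environment: 1× s (aromatic, D2) → no; 3× c (aromatic, D3) → no; 1× c (aromatic, D2) → match; 1× S (D2) → no; 3× C (D1) → no; 2× C (D3) → no; 1× O (D1) → no; 1× Cl (D1) → no.
That gives 1 matching atom.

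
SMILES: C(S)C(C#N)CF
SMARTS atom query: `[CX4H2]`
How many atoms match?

The query [CX4H2] means: sp3 carbon (X4) with exactly two hydrogens.
Check the 7 heavy atoms by environment: 2× C (H2, X4) → match; 1× C (H1, X4) → no; 1× S (H1, X2) → no; 1× C (H0, X2) → no; 1× N (H0, X1) → no; 1× F (H0, X1) → no.
That gives 2 matching atoms.

2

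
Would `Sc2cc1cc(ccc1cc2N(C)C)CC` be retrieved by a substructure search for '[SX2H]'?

Yes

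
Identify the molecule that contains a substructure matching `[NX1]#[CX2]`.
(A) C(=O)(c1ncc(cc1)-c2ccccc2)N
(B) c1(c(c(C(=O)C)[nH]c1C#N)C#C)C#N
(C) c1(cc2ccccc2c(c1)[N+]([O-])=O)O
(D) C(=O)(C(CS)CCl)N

B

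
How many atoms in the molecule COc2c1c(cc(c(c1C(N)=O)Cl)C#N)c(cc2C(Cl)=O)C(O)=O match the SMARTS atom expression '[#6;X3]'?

13

The query [#6;X3] means: any carbon (aromatic or not) with three total connections.
Check the 24 heavy atoms by environment: 10× c (aromatic, X3) → match; 3× C (X3) → match; 3× O (X1) → no; 1× N (X3) → no; 1× C (X2) → no; 1× N (X1) → no; 2× Cl (X1) → no; 2× O (X2) → no; 1× C (X4) → no.
Summing the matching environments: 10 + 3 = 13 matching atoms.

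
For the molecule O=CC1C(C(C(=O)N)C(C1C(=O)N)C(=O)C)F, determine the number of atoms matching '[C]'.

Check the 17 heavy atoms by environment: 10× C → match; 4× O → no; 2× N → no; 1× F → no.
That gives 10 matching atoms.

10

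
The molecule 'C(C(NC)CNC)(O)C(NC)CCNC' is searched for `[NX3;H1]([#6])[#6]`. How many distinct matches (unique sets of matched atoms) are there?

4

[NX3;H1]([#6])[#6] is the SMARTS for a secondary amine: a trivalent nitrogen with one H, bonded to two carbons.
The molecule carries 4 separate instances of an N-methylamino group (-NHCH3) meeting every constraint; each maps to a distinct set of atoms, giving 4 matches.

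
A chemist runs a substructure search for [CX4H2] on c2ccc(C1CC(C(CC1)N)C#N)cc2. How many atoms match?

3

Check the 15 heavy atoms by environment: 3× C (H2, X4) → match; 3× C (H1, X4) → no; 1× N (H2, X3) → no; 1× c (aromatic, H0, X3) → no; 5× c (aromatic, H1, X3) → no; 1× C (H0, X2) → no; 1× N (H0, X1) → no.
That gives 3 matching atoms.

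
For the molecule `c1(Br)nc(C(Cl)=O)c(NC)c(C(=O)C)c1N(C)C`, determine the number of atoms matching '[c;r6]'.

The query [c;r6] means: aromatic carbon that belongs to a six-membered ring.
Check the 18 heavy atoms by environment: 1× n (aromatic, in 6-ring) → no; 5× c (aromatic, in 6-ring) → match; 6× C (acyclic) → no; 2× O (acyclic) → no; 1× Cl (acyclic) → no; 2× N (acyclic) → no; 1× Br (acyclic) → no.
That gives 5 matching atoms.

5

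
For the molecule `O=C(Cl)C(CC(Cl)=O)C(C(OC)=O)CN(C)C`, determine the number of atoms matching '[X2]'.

The query [X2] means: any atom with exactly two total connections (bonds + H).
Check the 17 heavy atoms by environment: 7× C (X4) → no; 3× C (X3) → no; 3× O (X1) → no; 2× Cl (X1) → no; 1× O (X2) → match; 1× N (X3) → no.
That gives 1 matching atom.

1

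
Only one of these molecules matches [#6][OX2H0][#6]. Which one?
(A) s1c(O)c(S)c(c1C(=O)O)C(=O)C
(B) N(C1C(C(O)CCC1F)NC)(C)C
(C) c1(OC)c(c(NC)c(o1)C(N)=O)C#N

C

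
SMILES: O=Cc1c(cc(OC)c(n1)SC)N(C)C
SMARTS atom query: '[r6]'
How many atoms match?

6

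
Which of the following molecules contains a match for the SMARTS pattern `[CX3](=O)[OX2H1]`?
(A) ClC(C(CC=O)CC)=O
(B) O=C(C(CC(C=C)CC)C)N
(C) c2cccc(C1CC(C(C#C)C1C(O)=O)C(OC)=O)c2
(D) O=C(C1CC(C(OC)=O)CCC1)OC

[CX3](=O)[OX2H1] describes an sp2 carbon double-bonded to O and single-bonded to an -OH oxygen (a carboxylic acid).
(A) has an acyl chloride (-C(=O)Cl) but the carbonyl is bonded to Cl, not to an -OH oxygen.
(B) has a primary amide (-C(=O)NH2) but the carbonyl is bonded to N, not to an -OH oxygen.
(C) contains a carboxylic acid group (-C(=O)OH), which satisfies every atom and bond constraint.
(D) has a methyl-ester group (-C(=O)OCH3) but the singly-bonded O has no H (OX2H0, not OX2H1).
So the answer is (C).

C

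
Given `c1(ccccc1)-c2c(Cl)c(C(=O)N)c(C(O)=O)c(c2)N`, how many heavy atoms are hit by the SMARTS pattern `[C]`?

2

The query [C] means: uppercase C matches aliphatic (non-aromatic) carbon only.
Check the 20 heavy atoms by environment: 12× c (aromatic) → no; 2× C → match; 3× O → no; 2× N → no; 1× Cl → no.
That gives 2 matching atoms.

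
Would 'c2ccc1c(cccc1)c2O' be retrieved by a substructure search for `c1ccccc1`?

Yes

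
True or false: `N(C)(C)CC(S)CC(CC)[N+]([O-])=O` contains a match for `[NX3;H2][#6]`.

The pattern [NX3;H2][#6] describes a trivalent nitrogen with two H attached to carbon — a primary amine.
The closest candidate here is a nitro group (-[N+](=O)[O-]), but the nitrogen is [N+] with no H, not NX3H2. No other fragment satisfies the full query, so there is no match.

False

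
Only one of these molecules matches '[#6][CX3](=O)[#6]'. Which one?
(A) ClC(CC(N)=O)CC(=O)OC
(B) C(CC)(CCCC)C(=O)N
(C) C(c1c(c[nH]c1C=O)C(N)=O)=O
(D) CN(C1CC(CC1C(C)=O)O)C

D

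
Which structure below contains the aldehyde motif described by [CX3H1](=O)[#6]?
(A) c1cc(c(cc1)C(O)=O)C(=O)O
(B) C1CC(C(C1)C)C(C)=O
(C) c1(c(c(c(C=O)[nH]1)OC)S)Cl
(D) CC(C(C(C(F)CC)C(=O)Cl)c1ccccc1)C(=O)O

C

[CX3H1](=O)[#6] describes an sp2 carbon with one H, double-bonded to O and single-bonded to carbon (an aldehyde).
(A) has a carboxylic acid group (-C(=O)OH) but the carbonyl carbon has H0 and is bonded to O, not H1.
(B) has an acetyl/ketone group (-C(=O)CH3) but the carbonyl carbon has H0 (two carbon neighbours), not H1.
(C) contains an aldehyde (-CHO), which satisfies every atom and bond constraint.
(D) has a carboxylic acid group (-C(=O)OH) but the carbonyl carbon has H0 and is bonded to O, not H1.
So the answer is (C).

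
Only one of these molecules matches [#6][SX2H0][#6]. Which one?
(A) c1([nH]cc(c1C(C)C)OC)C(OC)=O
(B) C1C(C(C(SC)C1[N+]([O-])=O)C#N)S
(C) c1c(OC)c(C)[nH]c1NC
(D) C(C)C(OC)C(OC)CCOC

B

[#6][SX2H0][#6] describes an aliphatic sulfur bridging two carbons with no H on the sulfur (a thioether).
(A) has a methoxy ether (-OCH3) but the bridging atom is O, not S.
(B) contains a methylthio ether (-SCH3), which satisfies every atom and bond constraint.
(C) has a methoxy ether (-OCH3) but the bridging atom is O, not S.
(D) has a methoxy ether (-OCH3) but the bridging atom is O, not S.
So the answer is (B).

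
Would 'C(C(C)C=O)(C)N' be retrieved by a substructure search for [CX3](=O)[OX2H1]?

No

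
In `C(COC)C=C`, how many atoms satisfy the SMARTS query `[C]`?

5

Check the 6 heavy atoms by environment: 5× C → match; 1× O → no.
That gives 5 matching atoms.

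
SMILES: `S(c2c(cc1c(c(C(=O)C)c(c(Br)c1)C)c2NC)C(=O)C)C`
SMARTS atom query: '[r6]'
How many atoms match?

The query [r6] means: r6 matches atoms in a six-membered ring.
Check the 22 heavy atoms by environment: 10× c (aromatic, in 6-ring) → match; 1× N (acyclic) → no; 7× C (acyclic) → no; 2× O (acyclic) → no; 1× Br (acyclic) → no; 1× S (acyclic) → no.
That gives 10 matching atoms.

10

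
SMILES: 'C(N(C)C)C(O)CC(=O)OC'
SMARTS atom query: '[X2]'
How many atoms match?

Check the 11 heavy atoms by environment: 6× C (X4) → no; 2× O (X2) → match; 1× C (X3) → no; 1× O (X1) → no; 1× N (X3) → no.
That gives 2 matching atoms.

2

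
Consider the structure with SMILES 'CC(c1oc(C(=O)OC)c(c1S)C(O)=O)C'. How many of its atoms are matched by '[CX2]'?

0

The query [CX2] means: C with X2: aliphatic carbon with exactly 2 total connections.
Check the 16 heavy atoms by environment: 1× o (aromatic, X2) → no; 4× c (aromatic, X3) → no; 2× C (X3) → no; 2× O (X1) → no; 2× O (X2) → no; 4× C (X4) → no; 1× S (X2) → no.
No environment satisfies the query, so 0 matching atoms.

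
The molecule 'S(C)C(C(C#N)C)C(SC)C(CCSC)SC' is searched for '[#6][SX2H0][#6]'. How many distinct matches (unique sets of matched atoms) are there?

4

[#6][SX2H0][#6] is the SMARTS for a thioether: an aliphatic sulfur bridging two carbons with no H on the sulfur.
The molecule carries 4 separate instances of a methylthio ether (-SCH3) meeting every constraint; each maps to a distinct set of atoms, giving 4 matches.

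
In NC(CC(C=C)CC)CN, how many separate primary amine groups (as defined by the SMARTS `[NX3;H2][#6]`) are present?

[NX3;H2][#6] is the SMARTS for a primary amine: a trivalent nitrogen with two H attached to carbon.
The molecule carries 2 separate instances of a primary amino group (-NH2) meeting every constraint; each maps to a distinct set of atoms, giving 2 matches.

2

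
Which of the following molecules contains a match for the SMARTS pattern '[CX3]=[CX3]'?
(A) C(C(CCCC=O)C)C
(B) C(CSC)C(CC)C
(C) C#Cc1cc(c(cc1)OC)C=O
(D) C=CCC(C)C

[CX3]=[CX3] describes a non-aromatic C=C double bond between two sp2 carbons (an alkene).
(A) has an ethyl group (-CH2CH3) but its C-C bond is a single bond between CX4 carbons, not CX3=CX3.
(B) has an ethyl group (-CH2CH3) but its C-C bond is a single bond between CX4 carbons, not CX3=CX3.
(C) has an ethynyl group (-C#CH) but the C-C bond is a triple bond, not a double bond.
(D) contains a vinyl group (-CH=CH2), which satisfies every atom and bond constraint.
So the answer is (D).

D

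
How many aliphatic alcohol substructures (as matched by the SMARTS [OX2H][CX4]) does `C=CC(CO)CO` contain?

2

[OX2H][CX4] is the SMARTS for an aliphatic alcohol: a hydroxyl oxygen bound to an sp3 (X4) carbon.
The molecule carries 2 separate instances of a hydroxyl group (-OH) meeting every constraint; each maps to a distinct set of atoms, giving 2 matches.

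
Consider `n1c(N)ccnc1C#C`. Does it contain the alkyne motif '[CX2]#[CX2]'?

Yes

The pattern [CX2]#[CX2] describes a carbon-carbon triple bond — an alkyne.
The molecule carries an ethynyl group (-C#CH), whose atoms satisfy every constraint of the query, so the pattern matches.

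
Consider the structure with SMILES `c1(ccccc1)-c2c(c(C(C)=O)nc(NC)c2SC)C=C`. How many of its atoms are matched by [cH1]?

5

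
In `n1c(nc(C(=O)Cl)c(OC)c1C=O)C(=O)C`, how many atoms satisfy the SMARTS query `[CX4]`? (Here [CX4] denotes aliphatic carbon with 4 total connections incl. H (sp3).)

2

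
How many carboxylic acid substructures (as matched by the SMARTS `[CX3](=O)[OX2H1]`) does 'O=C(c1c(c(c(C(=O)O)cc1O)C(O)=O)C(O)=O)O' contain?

4

[CX3](=O)[OX2H1] is the SMARTS for a carboxylic acid: an sp2 carbon double-bonded to O and single-bonded to an -OH oxygen.
The molecule carries 4 separate instances of a carboxylic acid group (-C(=O)OH) meeting every constraint; each maps to a distinct set of atoms, giving 4 matches.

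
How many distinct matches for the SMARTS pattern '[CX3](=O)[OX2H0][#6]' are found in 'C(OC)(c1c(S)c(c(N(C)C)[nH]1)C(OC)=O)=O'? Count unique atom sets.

2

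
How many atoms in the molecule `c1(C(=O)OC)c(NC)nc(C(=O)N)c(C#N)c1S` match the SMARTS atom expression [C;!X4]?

Check the 18 heavy atoms by environment: 1× n (aromatic, X2) → no; 5× c (aromatic, X3) → no; 2× C (X3) → match; 2× O (X1) → no; 1× O (X2) → no; 2× C (X4) → no; 1× C (X2) → match; 1× N (X1) → no; 1× S (X2) → no; 2× N (X3) → no.
Summing the matching environments: 2 + 1 = 3 matching atoms.

3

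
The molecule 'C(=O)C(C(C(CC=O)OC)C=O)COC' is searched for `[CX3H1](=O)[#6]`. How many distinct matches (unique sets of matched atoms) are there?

[CX3H1](=O)[#6] is the SMARTS for an aldehyde: an sp2 carbon with one H, double-bonded to O and single-bonded to carbon.
The molecule carries 3 separate instances of an aldehyde (-CHO) meeting every constraint; each maps to a distinct set of atoms, giving 3 matches.

3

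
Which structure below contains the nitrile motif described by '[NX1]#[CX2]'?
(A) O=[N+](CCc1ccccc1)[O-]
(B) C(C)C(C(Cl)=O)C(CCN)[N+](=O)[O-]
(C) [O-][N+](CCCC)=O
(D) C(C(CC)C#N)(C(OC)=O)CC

[NX1]#[CX2] describes a nitrogen triple-bonded to a two-connected carbon (a nitrile).
(A) has a nitro group (-[N+](=O)[O-]) but there is no C#N triple bond.
(B) has a nitro group (-[N+](=O)[O-]) but there is no C#N triple bond.
(C) has a nitro group (-[N+](=O)[O-]) but there is no C#N triple bond.
(D) contains a nitrile (-C#N), which satisfies every atom and bond constraint.
So the answer is (D).

D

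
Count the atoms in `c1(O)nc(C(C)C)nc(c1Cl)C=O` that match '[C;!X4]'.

Check the 13 heavy atoms by environment: 2× n (aromatic, X2) → no; 4× c (aromatic, X3) → no; 1× C (X3) → match; 1× O (X1) → no; 1× O (X2) → no; 1× Cl (X1) → no; 3× C (X4) → no.
That gives 1 matching atom.

1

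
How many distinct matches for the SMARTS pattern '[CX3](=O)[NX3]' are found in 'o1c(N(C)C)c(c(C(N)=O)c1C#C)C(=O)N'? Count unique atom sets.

2

[CX3](=O)[NX3] is the SMARTS for an amide: a carbonyl carbon bonded to a trivalent nitrogen.
The molecule carries 2 separate instances of a primary amide (-C(=O)NH2) meeting every constraint; each maps to a distinct set of atoms, giving 2 matches.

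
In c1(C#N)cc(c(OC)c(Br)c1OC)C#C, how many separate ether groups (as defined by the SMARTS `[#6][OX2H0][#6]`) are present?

2

[#6][OX2H0][#6] is the SMARTS for an ether: an aliphatic oxygen bridging two carbons with no H on the oxygen.
The molecule carries 2 separate instances of a methoxy ether (-OCH3) meeting every constraint; each maps to a distinct set of atoms, giving 2 matches.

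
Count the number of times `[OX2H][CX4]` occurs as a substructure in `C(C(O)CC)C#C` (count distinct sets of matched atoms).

[OX2H][CX4] is the SMARTS for an aliphatic alcohol: a hydroxyl oxygen bound to an sp3 (X4) carbon.
Exactly one fragment in the molecule meets all constraints, giving 1 match.

1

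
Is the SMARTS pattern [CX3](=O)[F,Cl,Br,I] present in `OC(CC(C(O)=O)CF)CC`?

The pattern [CX3](=O)[F,Cl,Br,I] describes a carbonyl carbon bonded to a halogen — an acyl halide.
The closest candidate here is a carboxylic acid group (-C(=O)OH), but the carbonyl is bonded to -OH, not to a halogen. No other fragment satisfies the full query, so there is no match.

No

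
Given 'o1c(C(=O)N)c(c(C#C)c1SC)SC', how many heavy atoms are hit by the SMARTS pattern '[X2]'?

5

The query [X2] means: any atom with exactly two total connections (bonds + H).
Check the 14 heavy atoms by environment: 1× o (aromatic, X2) → match; 4× c (aromatic, X3) → no; 2× S (X2) → match; 2× C (X4) → no; 2× C (X2) → match; 1× C (X3) → no; 1× O (X1) → no; 1× N (X3) → no.
Summing the matching environments: 1 + 2 + 2 = 5 matching atoms.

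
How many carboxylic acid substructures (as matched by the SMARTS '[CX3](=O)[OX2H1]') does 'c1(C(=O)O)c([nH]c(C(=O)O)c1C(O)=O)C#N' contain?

3

[CX3](=O)[OX2H1] is the SMARTS for a carboxylic acid: an sp2 carbon double-bonded to O and single-bonded to an -OH oxygen.
The molecule carries 3 separate instances of a carboxylic acid group (-C(=O)OH) meeting every constraint; each maps to a distinct set of atoms, giving 3 matches.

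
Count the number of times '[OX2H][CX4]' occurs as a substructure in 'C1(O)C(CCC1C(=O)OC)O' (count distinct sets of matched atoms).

2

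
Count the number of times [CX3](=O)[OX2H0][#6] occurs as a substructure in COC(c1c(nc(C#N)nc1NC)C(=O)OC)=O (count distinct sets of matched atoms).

2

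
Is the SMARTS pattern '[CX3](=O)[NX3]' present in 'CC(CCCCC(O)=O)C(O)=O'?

No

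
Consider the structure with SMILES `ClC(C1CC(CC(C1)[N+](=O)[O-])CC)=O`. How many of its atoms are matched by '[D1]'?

5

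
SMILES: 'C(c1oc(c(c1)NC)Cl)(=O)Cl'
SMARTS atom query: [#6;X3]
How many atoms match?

5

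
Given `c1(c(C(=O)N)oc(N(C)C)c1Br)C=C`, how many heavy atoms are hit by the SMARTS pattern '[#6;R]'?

4

The query [#6;R] means: carbon that is part of a ring.
Check the 14 heavy atoms by environment: 1× o (aromatic, in 5-ring) → no; 4× c (aromatic, in 5-ring) → match; 1× Br (acyclic) → no; 5× C (acyclic) → no; 1× O (acyclic) → no; 2× N (acyclic) → no.
That gives 4 matching atoms.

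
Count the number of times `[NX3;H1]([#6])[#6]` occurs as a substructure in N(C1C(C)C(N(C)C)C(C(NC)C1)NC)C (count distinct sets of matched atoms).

[NX3;H1]([#6])[#6] is the SMARTS for a secondary amine: a trivalent nitrogen with one H, bonded to two carbons.
The molecule carries 3 separate instances of an N-methylamino group (-NHCH3) meeting every constraint; each maps to a distinct set of atoms, giving 3 matches.

3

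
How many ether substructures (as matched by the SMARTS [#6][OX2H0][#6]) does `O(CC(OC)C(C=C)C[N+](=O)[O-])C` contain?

[#6][OX2H0][#6] is the SMARTS for an ether: an aliphatic oxygen bridging two carbons with no H on the oxygen.
The molecule carries 2 separate instances of a methoxy ether (-OCH3) meeting every constraint; each maps to a distinct set of atoms, giving 2 matches.

2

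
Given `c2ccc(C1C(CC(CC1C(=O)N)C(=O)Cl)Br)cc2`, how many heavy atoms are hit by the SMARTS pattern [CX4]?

6

Check the 19 heavy atoms by environment: 6× C (X4) → match; 2× C (X3) → no; 2× O (X1) → no; 1× Cl (X1) → no; 1× N (X3) → no; 1× Br (X1) → no; 6× c (aromatic, X3) → no.
That gives 6 matching atoms.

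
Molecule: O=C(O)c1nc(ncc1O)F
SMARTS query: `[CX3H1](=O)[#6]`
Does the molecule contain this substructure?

No

The pattern [CX3H1](=O)[#6] describes an sp2 carbon with one H, double-bonded to O and single-bonded to carbon — an aldehyde.
The closest candidate here is a carboxylic acid group (-C(=O)OH), but the carbonyl carbon has H0 and is bonded to O, not H1. No other fragment satisfies the full query, so there is no match.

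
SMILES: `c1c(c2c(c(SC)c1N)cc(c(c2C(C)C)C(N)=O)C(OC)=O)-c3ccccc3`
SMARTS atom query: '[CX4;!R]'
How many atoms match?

The query [CX4;!R] means: aliphatic carbon with four total connections, not in a ring.
Check the 29 heavy atoms by environment: 16× c (aromatic, X3, in 6-ring) → no; 2× C (X3, acyclic) → no; 2× O (X1, acyclic) → no; 1× O (X2, acyclic) → no; 5× C (X4, acyclic) → match; 2× N (X3, acyclic) → no; 1× S (X2, acyclic) → no.
That gives 5 matching atoms.

5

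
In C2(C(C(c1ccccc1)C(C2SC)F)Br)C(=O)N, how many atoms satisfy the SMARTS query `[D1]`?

5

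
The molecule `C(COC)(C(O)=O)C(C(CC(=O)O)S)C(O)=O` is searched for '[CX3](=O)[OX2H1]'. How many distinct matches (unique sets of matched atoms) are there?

3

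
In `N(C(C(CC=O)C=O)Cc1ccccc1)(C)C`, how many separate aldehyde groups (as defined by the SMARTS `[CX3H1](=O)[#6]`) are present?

2

[CX3H1](=O)[#6] is the SMARTS for an aldehyde: an sp2 carbon with one H, double-bonded to O and single-bonded to carbon.
The molecule carries 2 separate instances of an aldehyde (-CHO) meeting every constraint; each maps to a distinct set of atoms, giving 2 matches.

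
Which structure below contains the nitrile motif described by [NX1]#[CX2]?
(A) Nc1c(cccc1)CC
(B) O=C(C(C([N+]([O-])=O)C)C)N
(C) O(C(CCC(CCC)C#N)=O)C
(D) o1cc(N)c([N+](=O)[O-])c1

C

[NX1]#[CX2] describes a nitrogen triple-bonded to a two-connected carbon (a nitrile).
(A) has a primary amino group (-NH2) but the nitrogen is NX3 (three connections), not NX1 triple-bonded.
(B) has a primary amide (-C(=O)NH2) but the nitrogen is NX3, not NX1.
(C) contains a nitrile (-C#N), which satisfies every atom and bond constraint.
(D) has a primary amino group (-NH2) but the nitrogen is NX3 (three connections), not NX1 triple-bonded.
So the answer is (C).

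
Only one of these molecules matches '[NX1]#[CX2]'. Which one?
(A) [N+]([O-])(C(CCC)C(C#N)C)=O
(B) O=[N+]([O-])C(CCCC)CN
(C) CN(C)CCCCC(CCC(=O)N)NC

[NX1]#[CX2] describes a nitrogen triple-bonded to a two-connected carbon (a nitrile).
(A) contains a nitrile (-C#N), which satisfies every atom and bond constraint.
(B) has a nitro group (-[N+](=O)[O-]) but there is no C#N triple bond.
(C) has a primary amide (-C(=O)NH2) but the nitrogen is NX3, not NX1.
So the answer is (A).

A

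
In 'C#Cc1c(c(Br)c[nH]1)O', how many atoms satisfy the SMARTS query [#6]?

The query [#6] means: #6 matches any atom with atomic number 6 (carbon, aromatic or aliphatic).
Check the 9 heavy atoms by environment: 1× n (aromatic) → no; 4× c (aromatic) → match; 2× C → match; 1× Br → no; 1× O → no.
Summing the matching environments: 4 + 2 = 6 matching atoms.

6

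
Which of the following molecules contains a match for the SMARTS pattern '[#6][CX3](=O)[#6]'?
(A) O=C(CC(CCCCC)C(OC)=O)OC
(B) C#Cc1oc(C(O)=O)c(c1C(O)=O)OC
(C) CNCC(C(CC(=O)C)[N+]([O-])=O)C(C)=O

C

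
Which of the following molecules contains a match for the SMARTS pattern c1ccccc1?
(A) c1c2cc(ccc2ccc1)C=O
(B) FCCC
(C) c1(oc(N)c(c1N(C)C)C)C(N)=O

A

c1ccccc1 describes six aromatic carbons in a ring (a benzene ring).
(A) contains the required atom environment, so the pattern matches.
(B) has a methyl group (-CH3) but no six-membered all-carbon aromatic ring is present.
(C) has a methyl group (-CH3) but no six-membered all-carbon aromatic ring is present.
So the answer is (A).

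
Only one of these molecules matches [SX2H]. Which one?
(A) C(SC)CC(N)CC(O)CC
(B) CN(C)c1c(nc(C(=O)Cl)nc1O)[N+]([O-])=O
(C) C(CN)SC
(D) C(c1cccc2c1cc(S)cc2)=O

[SX2H] describes an aliphatic sulfur with two connections, one being H (a thiol).
(A) has a hydroxyl group (-OH) but it is an -OH, not an -SH.
(B) has a hydroxyl group (-OH) but it is an -OH, not an -SH.
(C) has a methylthio ether (-SCH3) but the sulfur has H0 (bonded to two carbons), not H1.
(D) contains a thiol (-SH), which satisfies every atom and bond constraint.
So the answer is (D).

D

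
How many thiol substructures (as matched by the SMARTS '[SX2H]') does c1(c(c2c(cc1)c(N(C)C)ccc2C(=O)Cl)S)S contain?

2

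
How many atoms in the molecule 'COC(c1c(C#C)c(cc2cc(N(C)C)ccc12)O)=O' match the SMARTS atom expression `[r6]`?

10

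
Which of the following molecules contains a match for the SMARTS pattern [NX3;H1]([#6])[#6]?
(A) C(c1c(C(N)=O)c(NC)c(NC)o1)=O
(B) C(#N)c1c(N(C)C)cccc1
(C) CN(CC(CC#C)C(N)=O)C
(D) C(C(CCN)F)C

[NX3;H1]([#6])[#6] describes a trivalent nitrogen with one H, bonded to two carbons (a secondary amine).
(A) contains an N-methylamino group (-NHCH3), which satisfies every atom and bond constraint.
(B) has a dimethylamino group (-N(CH3)2) but the nitrogen has H0, not H1.
(C) has a primary amide (-C(=O)NH2) but the -C(=O)NH2 nitrogen has H2, not H1.
(D) has a primary amino group (-NH2) but the nitrogen has H2 and only one carbon neighbour.
So the answer is (A).

A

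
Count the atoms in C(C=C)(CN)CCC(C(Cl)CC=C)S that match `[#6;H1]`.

5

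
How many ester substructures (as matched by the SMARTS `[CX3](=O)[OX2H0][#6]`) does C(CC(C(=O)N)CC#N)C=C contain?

0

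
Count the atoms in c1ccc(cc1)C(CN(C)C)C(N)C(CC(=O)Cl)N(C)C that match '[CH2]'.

2

The query [CH2] means: aliphatic carbon with exactly two hydrogens.
Check the 21 heavy atoms by environment: 2× C (H2) → match; 3× C (H1) → no; 1× C (H0) → no; 1× O (H0) → no; 1× Cl (H0) → no; 1× N (H2) → no; 2× N (H0) → no; 4× C (H3) → no; 1× c (aromatic, H0) → no; 5× c (aromatic, H1) → no.
That gives 2 matching atoms.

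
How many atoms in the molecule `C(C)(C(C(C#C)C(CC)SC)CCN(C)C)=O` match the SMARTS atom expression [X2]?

3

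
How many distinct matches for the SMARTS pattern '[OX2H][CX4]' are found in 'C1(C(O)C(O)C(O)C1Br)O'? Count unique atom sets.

4

[OX2H][CX4] is the SMARTS for an aliphatic alcohol: a hydroxyl oxygen bound to an sp3 (X4) carbon.
The molecule carries 4 separate instances of a hydroxyl group (-OH) meeting every constraint; each maps to a distinct set of atoms, giving 4 matches.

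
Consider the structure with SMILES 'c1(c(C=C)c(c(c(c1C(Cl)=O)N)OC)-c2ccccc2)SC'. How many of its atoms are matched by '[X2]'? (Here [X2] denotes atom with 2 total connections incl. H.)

The query [X2] means: any atom with exactly two total connections (bonds + H).
Check the 22 heavy atoms by environment: 12× c (aromatic, X3) → no; 3× C (X3) → no; 1× O (X1) → no; 1× Cl (X1) → no; 1× S (X2) → match; 2× C (X4) → no; 1× O (X2) → match; 1× N (X3) → no.
Summing the matching environments: 1 + 1 = 2 matching atoms.

2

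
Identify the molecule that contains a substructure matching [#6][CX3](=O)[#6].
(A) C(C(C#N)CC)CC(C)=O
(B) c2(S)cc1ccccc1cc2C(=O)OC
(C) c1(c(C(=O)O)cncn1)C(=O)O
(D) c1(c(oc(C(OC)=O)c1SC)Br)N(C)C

A

[#6][CX3](=O)[#6] describes a carbonyl carbon (no H) flanked by two carbons (a ketone).
(A) contains an acetyl/ketone group (-C(=O)CH3), which satisfies every atom and bond constraint.
(B) has a methyl-ester group (-C(=O)OCH3) but one neighbour of the carbonyl carbon is O, not C.
(C) has a carboxylic acid group (-C(=O)OH) but one neighbour of the carbonyl carbon is O, not C.
(D) has a methyl-ester group (-C(=O)OCH3) but one neighbour of the carbonyl carbon is O, not C.
So the answer is (A).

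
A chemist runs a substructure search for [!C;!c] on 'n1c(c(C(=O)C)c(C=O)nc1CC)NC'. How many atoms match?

5

Check the 15 heavy atoms by environment: 2× n (aromatic) → match; 4× c (aromatic) → no; 6× C → no; 2× O → match; 1× N → match.
Summing the matching environments: 2 + 2 + 1 = 5 matching atoms.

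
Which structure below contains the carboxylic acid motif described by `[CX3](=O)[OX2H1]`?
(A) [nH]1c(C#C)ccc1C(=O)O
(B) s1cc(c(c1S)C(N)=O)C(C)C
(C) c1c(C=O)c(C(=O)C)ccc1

[CX3](=O)[OX2H1] describes an sp2 carbon double-bonded to O and single-bonded to an -OH oxygen (a carboxylic acid).
(A) contains a carboxylic acid group (-C(=O)OH), which satisfies every atom and bond constraint.
(B) has a primary amide (-C(=O)NH2) but the carbonyl is bonded to N, not to an -OH oxygen.
(C) has an aldehyde (-CHO) but there is no singly-bonded oxygen on the carbonyl carbon.
So the answer is (A).

A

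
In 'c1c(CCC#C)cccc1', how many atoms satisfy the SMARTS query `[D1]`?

The query [D1] means: atom with exactly one heavy-atom neighbour (degree 1).
Check the 10 heavy atoms by environment: 3× C (D2) → no; 1× C (D1) → match; 1× c (aromatic, D3) → no; 5× c (aromatic, D2) → no.
That gives 1 matching atom.

1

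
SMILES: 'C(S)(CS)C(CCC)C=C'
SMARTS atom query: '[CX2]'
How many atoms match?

The query [CX2] means: C with X2: aliphatic carbon with exactly 2 total connections.
Check the 10 heavy atoms by environment: 6× C (X4) → no; 2× C (X3) → no; 2× S (X2) → no.
No environment satisfies the query, so 0 matching atoms.

0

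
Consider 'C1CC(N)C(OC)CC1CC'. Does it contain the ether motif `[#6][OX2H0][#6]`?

Yes

The pattern [#6][OX2H0][#6] describes an aliphatic oxygen bridging two carbons with no H on the oxygen — an ether.
The molecule carries a methoxy ether (-OCH3), whose atoms satisfy every constraint of the query, so the pattern matches.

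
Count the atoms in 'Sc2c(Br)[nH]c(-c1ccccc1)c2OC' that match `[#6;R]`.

10

The query [#6;R] means: carbon that is part of a ring.
Check the 15 heavy atoms by environment: 1× n (aromatic, in 5-ring) → no; 4× c (aromatic, in 5-ring) → match; 1× O (acyclic) → no; 1× C (acyclic) → no; 1× Br (acyclic) → no; 1× S (acyclic) → no; 6× c (aromatic, in 6-ring) → match.
Summing the matching environments: 4 + 6 = 10 matching atoms.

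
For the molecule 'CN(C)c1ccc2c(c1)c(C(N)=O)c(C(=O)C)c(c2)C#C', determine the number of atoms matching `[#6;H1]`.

5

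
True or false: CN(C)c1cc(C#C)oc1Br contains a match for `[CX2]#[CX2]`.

True

The pattern [CX2]#[CX2] describes a carbon-carbon triple bond — an alkyne.
The molecule carries an ethynyl group (-C#CH), whose atoms satisfy every constraint of the query, so the pattern matches.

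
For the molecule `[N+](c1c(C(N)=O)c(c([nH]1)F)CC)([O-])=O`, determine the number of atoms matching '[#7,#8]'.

6

Check the 14 heavy atoms by environment: 1× n (aromatic) → match; 4× c (aromatic) → no; 3× C → no; 2× O → match; 1× N → match; 1× F → no; 1× N (charge +1) → match; 1× O (charge -1) → match.
Summing the matching environments: 1 + 2 + 1 + 1 + 1 = 6 matching atoms.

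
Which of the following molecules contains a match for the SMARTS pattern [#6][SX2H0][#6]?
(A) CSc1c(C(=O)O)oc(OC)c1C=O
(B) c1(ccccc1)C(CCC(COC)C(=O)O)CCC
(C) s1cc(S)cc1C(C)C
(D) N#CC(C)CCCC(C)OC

[#6][SX2H0][#6] describes an aliphatic sulfur bridging two carbons with no H on the sulfur (a thioether).
(A) contains a methylthio ether (-SCH3), which satisfies every atom and bond constraint.
(B) has a methoxy ether (-OCH3) but the bridging atom is O, not S.
(C) has a thiol (-SH) but the sulfur has H1, not H0 bridging two carbons.
(D) has a methoxy ether (-OCH3) but the bridging atom is O, not S.
So the answer is (A).

A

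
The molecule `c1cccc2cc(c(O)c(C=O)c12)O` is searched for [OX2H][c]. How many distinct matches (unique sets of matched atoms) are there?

2

[OX2H][c] is the SMARTS for a phenol: a hydroxyl oxygen attached to an aromatic carbon.
The molecule carries 2 separate instances of a hydroxyl group (-OH) meeting every constraint; each maps to a distinct set of atoms, giving 2 matches.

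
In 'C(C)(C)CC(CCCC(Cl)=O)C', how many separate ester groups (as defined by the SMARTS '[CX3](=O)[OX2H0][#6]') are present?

[CX3](=O)[OX2H0][#6] is the SMARTS for an ester: a carbonyl carbon bonded to an oxygen that is itself bonded to carbon (no H on that O).
No fragment in the molecule satisfies every constraint, giving 0 matches.

0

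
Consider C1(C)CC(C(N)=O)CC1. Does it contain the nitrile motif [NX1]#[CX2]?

The pattern [NX1]#[CX2] describes a nitrogen triple-bonded to a two-connected carbon — a nitrile.
The closest candidate here is a primary amide (-C(=O)NH2), but the nitrogen is NX3, not NX1. No other fragment satisfies the full query, so there is no match.

No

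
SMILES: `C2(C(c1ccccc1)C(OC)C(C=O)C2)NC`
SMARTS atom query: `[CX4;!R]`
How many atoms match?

The query [CX4;!R] means: aliphatic carbon with four total connections, not in a ring.
Check the 17 heavy atoms by environment: 5× C (X4, in 5-ring) → no; 1× O (X2, acyclic) → no; 2× C (X4, acyclic) → match; 6× c (aromatic, X3, in 6-ring) → no; 1× C (X3, acyclic) → no; 1× O (X1, acyclic) → no; 1× N (X3, acyclic) → no.
That gives 2 matching atoms.

2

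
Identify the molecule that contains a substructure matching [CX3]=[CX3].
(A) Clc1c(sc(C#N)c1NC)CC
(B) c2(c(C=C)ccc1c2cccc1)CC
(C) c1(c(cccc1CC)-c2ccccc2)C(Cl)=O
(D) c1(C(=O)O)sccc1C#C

B

[CX3]=[CX3] describes a non-aromatic C=C double bond between two sp2 carbons (an alkene).
(A) has an ethyl group (-CH2CH3) but its C-C bond is a single bond between CX4 carbons, not CX3=CX3.
(B) contains a vinyl group (-CH=CH2), which satisfies every atom and bond constraint.
(C) has an ethyl group (-CH2CH3) but its C-C bond is a single bond between CX4 carbons, not CX3=CX3.
(D) has an ethynyl group (-C#CH) but the C-C bond is a triple bond, not a double bond.
So the answer is (B).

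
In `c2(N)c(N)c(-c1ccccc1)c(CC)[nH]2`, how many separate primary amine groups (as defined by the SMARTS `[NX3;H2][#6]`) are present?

2

[NX3;H2][#6] is the SMARTS for a primary amine: a trivalent nitrogen with two H attached to carbon.
The molecule carries 2 separate instances of a primary amino group (-NH2) meeting every constraint; each maps to a distinct set of atoms, giving 2 matches.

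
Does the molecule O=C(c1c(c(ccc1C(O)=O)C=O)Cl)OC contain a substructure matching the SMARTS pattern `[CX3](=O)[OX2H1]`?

Yes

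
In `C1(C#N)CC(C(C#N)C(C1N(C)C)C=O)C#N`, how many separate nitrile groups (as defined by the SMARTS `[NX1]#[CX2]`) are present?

[NX1]#[CX2] is the SMARTS for a nitrile: a nitrogen triple-bonded to a two-connected carbon.
The molecule carries 3 separate instances of a nitrile (-C#N) meeting every constraint; each maps to a distinct set of atoms, giving 3 matches.

3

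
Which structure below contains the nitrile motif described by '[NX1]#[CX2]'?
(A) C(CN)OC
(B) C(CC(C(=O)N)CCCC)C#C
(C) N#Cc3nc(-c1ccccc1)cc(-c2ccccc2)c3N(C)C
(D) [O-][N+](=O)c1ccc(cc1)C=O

C

[NX1]#[CX2] describes a nitrogen triple-bonded to a two-connected carbon (a nitrile).
(A) has a primary amino group (-NH2) but the nitrogen is NX3 (three connections), not NX1 triple-bonded.
(B) has a primary amide (-C(=O)NH2) but the nitrogen is NX3, not NX1.
(C) contains a nitrile (-C#N), which satisfies every atom and bond constraint.
(D) has a nitro group (-[N+](=O)[O-]) but there is no C#N triple bond.
So the answer is (C).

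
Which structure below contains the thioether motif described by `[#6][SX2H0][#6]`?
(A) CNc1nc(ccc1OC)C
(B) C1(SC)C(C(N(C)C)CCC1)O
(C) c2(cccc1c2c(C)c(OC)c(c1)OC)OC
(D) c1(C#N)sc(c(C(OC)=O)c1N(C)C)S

B

[#6][SX2H0][#6] describes an aliphatic sulfur bridging two carbons with no H on the sulfur (a thioether).
(A) has a methoxy ether (-OCH3) but the bridging atom is O, not S.
(B) contains a methylthio ether (-SCH3), which satisfies every atom and bond constraint.
(C) has a methoxy ether (-OCH3) but the bridging atom is O, not S.
(D) has a thiol (-SH) but the sulfur has H1, not H0 bridging two carbons.
So the answer is (B).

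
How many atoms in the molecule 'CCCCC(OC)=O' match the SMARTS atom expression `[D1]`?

3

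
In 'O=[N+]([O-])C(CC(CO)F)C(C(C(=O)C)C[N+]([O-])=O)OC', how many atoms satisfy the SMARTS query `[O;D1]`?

Check the 20 heavy atoms by environment: 3× C (D2) → no; 5× C (D3) → no; 1× F (D1) → no; 1× O (D2) → no; 2× C (D1) → no; 4× O (D1) → match; 2× N (charge +1, D3) → no; 2× O (charge -1, D1) → match.
Summing the matching environments: 4 + 2 = 6 matching atoms.

6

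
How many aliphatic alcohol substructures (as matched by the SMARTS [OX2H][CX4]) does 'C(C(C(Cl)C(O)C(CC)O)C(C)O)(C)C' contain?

3

[OX2H][CX4] is the SMARTS for an aliphatic alcohol: a hydroxyl oxygen bound to an sp3 (X4) carbon.
The molecule carries 3 separate instances of a hydroxyl group (-OH) meeting every constraint; each maps to a distinct set of atoms, giving 3 matches.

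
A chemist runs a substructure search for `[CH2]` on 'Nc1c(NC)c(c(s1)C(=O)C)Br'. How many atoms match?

The query [CH2] means: aliphatic carbon with exactly two hydrogens.
Check the 12 heavy atoms by environment: 1× s (aromatic, H0) → no; 4× c (aromatic, H0) → no; 1× N (H2) → no; 1× N (H1) → no; 2× C (H3) → no; 1× C (H0) → no; 1× O (H0) → no; 1× Br (H0) → no.
No environment satisfies the query, so 0 matching atoms.

0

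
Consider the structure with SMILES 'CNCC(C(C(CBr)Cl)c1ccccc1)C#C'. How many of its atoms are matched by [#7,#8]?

1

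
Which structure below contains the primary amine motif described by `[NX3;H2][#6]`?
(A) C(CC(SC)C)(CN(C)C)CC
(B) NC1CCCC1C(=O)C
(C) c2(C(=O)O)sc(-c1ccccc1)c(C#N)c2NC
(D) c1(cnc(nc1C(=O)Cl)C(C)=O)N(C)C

[NX3;H2][#6] describes a trivalent nitrogen with two H attached to carbon (a primary amine).
(A) has a dimethylamino group (-N(CH3)2) but the nitrogen has H0, not H2.
(B) contains a primary amino group (-NH2), which satisfies every atom and bond constraint.
(C) has a nitrile (-C#N) but the nitrogen is NX1 (triple-bonded), not NX3 with two H.
(D) has a dimethylamino group (-N(CH3)2) but the nitrogen has H0, not H2.
So the answer is (B).

B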